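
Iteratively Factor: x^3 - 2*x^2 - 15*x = (x + 3)*(x^2 - 5*x) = x*(x + 3)*(x - 5)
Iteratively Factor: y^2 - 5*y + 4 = (y - 1)*(y - 4)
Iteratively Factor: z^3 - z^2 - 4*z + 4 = (z - 2)*(z^2 + z - 2) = (z - 2)*(z + 2)*(z - 1)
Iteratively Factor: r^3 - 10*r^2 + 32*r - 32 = (r - 2)*(r^2 - 8*r + 16) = (r - 4)*(r - 2)*(r - 4)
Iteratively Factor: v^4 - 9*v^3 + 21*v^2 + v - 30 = (v - 3)*(v^3 - 6*v^2 + 3*v + 10) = (v - 3)*(v + 1)*(v^2 - 7*v + 10) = (v - 3)*(v - 2)*(v + 1)*(v - 5)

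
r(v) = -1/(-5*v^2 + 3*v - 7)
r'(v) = -(10*v - 3)/(-5*v^2 + 3*v - 7)^2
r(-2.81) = 0.02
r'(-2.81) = 0.01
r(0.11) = 0.15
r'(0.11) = 0.04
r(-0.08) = 0.14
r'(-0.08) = 0.07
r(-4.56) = 0.01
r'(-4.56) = 0.00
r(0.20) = 0.15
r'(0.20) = 0.02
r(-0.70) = 0.09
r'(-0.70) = 0.07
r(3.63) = 0.02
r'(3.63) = -0.01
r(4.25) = 0.01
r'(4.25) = -0.01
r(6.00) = 0.01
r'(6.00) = 0.00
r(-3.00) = 0.02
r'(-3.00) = 0.01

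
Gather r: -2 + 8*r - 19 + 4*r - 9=12*r - 30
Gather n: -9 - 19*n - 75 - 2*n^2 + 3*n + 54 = -2*n^2 - 16*n - 30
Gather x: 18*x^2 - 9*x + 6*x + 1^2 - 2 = 18*x^2 - 3*x - 1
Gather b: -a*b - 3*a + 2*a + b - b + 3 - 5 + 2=-a*b - a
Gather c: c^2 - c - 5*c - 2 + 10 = c^2 - 6*c + 8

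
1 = 1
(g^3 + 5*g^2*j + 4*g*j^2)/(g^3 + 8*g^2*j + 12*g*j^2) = (g^2 + 5*g*j + 4*j^2)/(g^2 + 8*g*j + 12*j^2)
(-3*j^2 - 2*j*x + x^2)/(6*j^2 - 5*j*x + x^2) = (j + x)/(-2*j + x)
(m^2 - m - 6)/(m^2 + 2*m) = (m - 3)/m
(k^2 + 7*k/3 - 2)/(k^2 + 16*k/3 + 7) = (3*k - 2)/(3*k + 7)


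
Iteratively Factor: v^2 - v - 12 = (v + 3)*(v - 4)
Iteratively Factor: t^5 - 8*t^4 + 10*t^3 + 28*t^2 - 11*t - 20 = (t + 1)*(t^4 - 9*t^3 + 19*t^2 + 9*t - 20) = (t + 1)^2*(t^3 - 10*t^2 + 29*t - 20) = (t - 1)*(t + 1)^2*(t^2 - 9*t + 20) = (t - 4)*(t - 1)*(t + 1)^2*(t - 5)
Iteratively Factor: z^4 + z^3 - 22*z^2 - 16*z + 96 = (z + 3)*(z^3 - 2*z^2 - 16*z + 32) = (z + 3)*(z + 4)*(z^2 - 6*z + 8) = (z - 4)*(z + 3)*(z + 4)*(z - 2)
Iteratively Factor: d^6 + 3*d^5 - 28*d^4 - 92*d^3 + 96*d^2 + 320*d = (d + 4)*(d^5 - d^4 - 24*d^3 + 4*d^2 + 80*d) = (d - 5)*(d + 4)*(d^4 + 4*d^3 - 4*d^2 - 16*d) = (d - 5)*(d + 4)^2*(d^3 - 4*d) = d*(d - 5)*(d + 4)^2*(d^2 - 4) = d*(d - 5)*(d + 2)*(d + 4)^2*(d - 2)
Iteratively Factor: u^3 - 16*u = (u - 4)*(u^2 + 4*u) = (u - 4)*(u + 4)*(u)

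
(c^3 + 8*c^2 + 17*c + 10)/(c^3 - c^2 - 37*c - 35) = (c + 2)/(c - 7)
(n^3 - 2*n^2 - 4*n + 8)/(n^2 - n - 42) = (-n^3 + 2*n^2 + 4*n - 8)/(-n^2 + n + 42)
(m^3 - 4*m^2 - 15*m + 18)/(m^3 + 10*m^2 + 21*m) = (m^2 - 7*m + 6)/(m*(m + 7))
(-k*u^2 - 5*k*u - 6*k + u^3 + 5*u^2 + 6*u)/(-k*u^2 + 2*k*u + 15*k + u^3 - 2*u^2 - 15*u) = (u + 2)/(u - 5)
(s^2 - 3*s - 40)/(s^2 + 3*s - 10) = (s - 8)/(s - 2)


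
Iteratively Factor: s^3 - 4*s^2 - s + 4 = (s - 1)*(s^2 - 3*s - 4) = (s - 1)*(s + 1)*(s - 4)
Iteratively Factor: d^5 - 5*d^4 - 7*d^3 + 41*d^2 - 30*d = (d - 5)*(d^4 - 7*d^2 + 6*d) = d*(d - 5)*(d^3 - 7*d + 6) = d*(d - 5)*(d - 2)*(d^2 + 2*d - 3) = d*(d - 5)*(d - 2)*(d - 1)*(d + 3)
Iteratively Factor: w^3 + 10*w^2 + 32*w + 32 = (w + 4)*(w^2 + 6*w + 8) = (w + 4)^2*(w + 2)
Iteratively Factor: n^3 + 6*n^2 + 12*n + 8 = (n + 2)*(n^2 + 4*n + 4) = (n + 2)^2*(n + 2)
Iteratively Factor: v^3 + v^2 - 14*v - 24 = (v + 3)*(v^2 - 2*v - 8) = (v - 4)*(v + 3)*(v + 2)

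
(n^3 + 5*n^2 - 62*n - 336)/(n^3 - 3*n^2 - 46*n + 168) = (n^2 - 2*n - 48)/(n^2 - 10*n + 24)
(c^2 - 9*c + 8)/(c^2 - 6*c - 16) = (c - 1)/(c + 2)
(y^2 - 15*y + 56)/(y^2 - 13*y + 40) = (y - 7)/(y - 5)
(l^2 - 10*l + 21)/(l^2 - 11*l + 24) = (l - 7)/(l - 8)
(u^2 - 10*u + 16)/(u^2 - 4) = (u - 8)/(u + 2)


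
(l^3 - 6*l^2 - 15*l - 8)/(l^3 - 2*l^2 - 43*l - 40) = (l + 1)/(l + 5)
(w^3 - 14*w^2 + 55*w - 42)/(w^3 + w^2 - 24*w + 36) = (w^3 - 14*w^2 + 55*w - 42)/(w^3 + w^2 - 24*w + 36)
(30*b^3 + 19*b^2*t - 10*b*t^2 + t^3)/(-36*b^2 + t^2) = (-5*b^2 - 4*b*t + t^2)/(6*b + t)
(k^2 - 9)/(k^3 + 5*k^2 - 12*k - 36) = (k + 3)/(k^2 + 8*k + 12)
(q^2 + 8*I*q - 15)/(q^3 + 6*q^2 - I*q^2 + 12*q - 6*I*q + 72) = (q + 5*I)/(q^2 + q*(6 - 4*I) - 24*I)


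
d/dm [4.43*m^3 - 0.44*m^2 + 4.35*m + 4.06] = 13.29*m^2 - 0.88*m + 4.35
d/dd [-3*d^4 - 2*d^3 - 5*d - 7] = -12*d^3 - 6*d^2 - 5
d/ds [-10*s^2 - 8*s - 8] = -20*s - 8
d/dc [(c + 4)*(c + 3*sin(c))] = c + (c + 4)*(3*cos(c) + 1) + 3*sin(c)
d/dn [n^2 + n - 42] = 2*n + 1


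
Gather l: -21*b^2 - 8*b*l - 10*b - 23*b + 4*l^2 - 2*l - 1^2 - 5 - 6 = -21*b^2 - 33*b + 4*l^2 + l*(-8*b - 2) - 12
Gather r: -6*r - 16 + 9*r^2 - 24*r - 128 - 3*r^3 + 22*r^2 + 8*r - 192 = -3*r^3 + 31*r^2 - 22*r - 336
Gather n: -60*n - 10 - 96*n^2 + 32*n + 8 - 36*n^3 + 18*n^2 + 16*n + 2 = -36*n^3 - 78*n^2 - 12*n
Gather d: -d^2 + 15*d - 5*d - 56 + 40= -d^2 + 10*d - 16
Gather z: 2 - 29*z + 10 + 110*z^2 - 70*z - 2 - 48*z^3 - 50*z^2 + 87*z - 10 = -48*z^3 + 60*z^2 - 12*z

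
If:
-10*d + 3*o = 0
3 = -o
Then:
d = -9/10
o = -3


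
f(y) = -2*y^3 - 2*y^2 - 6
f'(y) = -6*y^2 - 4*y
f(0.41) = -6.47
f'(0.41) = -2.65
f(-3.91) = 82.98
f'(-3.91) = -76.09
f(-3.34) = 46.21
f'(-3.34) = -53.57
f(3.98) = -163.77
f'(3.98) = -110.96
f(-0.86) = -6.21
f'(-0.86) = -1.00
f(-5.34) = 241.52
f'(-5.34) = -149.73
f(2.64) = -56.74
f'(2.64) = -52.38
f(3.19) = -91.28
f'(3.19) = -73.82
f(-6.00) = 354.00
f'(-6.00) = -192.00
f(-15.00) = 6294.00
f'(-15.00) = -1290.00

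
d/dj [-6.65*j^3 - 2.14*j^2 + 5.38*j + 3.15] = -19.95*j^2 - 4.28*j + 5.38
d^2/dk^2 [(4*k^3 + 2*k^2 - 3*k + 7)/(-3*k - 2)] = 2*(-36*k^3 - 72*k^2 - 48*k - 89)/(27*k^3 + 54*k^2 + 36*k + 8)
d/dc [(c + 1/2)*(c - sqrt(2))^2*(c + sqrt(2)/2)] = 4*c^3 - 9*sqrt(2)*c^2/2 + 3*c^2/2 - 3*sqrt(2)*c/2 + sqrt(2)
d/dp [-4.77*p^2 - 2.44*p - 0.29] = -9.54*p - 2.44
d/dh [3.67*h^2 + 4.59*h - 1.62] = 7.34*h + 4.59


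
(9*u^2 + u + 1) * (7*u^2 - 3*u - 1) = 63*u^4 - 20*u^3 - 5*u^2 - 4*u - 1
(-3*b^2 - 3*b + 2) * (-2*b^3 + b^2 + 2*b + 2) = 6*b^5 + 3*b^4 - 13*b^3 - 10*b^2 - 2*b + 4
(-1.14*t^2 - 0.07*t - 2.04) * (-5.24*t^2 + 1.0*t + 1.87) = 5.9736*t^4 - 0.7732*t^3 + 8.4878*t^2 - 2.1709*t - 3.8148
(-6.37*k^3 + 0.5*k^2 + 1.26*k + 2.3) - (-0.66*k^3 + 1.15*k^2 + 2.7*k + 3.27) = -5.71*k^3 - 0.65*k^2 - 1.44*k - 0.97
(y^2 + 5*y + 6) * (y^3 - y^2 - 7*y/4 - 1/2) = y^5 + 4*y^4 - 3*y^3/4 - 61*y^2/4 - 13*y - 3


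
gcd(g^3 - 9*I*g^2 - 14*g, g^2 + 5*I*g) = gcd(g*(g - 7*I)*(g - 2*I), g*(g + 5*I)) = g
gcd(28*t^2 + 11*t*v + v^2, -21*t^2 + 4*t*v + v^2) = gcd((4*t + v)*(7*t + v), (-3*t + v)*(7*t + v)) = 7*t + v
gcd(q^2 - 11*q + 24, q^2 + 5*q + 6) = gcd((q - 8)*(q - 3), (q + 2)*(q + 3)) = 1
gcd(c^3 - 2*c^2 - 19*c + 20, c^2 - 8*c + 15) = c - 5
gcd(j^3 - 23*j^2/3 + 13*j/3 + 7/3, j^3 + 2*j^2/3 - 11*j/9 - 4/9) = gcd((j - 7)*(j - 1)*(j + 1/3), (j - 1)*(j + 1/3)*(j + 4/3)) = j^2 - 2*j/3 - 1/3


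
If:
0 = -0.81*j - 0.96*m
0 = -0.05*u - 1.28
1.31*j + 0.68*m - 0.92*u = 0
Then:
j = -31.99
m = 26.99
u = -25.60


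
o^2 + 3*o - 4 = (o - 1)*(o + 4)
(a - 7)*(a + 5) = a^2 - 2*a - 35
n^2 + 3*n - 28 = (n - 4)*(n + 7)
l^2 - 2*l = l*(l - 2)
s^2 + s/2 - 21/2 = (s - 3)*(s + 7/2)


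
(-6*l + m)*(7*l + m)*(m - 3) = -42*l^2*m + 126*l^2 + l*m^2 - 3*l*m + m^3 - 3*m^2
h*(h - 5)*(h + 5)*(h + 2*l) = h^4 + 2*h^3*l - 25*h^2 - 50*h*l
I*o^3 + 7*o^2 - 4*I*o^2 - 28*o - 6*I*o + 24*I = (o - 4)*(o - 6*I)*(I*o + 1)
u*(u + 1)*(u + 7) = u^3 + 8*u^2 + 7*u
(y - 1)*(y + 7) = y^2 + 6*y - 7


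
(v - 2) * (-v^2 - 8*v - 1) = -v^3 - 6*v^2 + 15*v + 2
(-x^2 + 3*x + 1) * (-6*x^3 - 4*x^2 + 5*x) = 6*x^5 - 14*x^4 - 23*x^3 + 11*x^2 + 5*x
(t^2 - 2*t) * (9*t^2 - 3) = 9*t^4 - 18*t^3 - 3*t^2 + 6*t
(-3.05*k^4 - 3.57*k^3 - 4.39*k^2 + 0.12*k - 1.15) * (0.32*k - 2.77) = -0.976*k^5 + 7.3061*k^4 + 8.4841*k^3 + 12.1987*k^2 - 0.7004*k + 3.1855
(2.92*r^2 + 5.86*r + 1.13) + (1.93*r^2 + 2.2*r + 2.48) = 4.85*r^2 + 8.06*r + 3.61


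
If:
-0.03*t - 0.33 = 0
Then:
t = -11.00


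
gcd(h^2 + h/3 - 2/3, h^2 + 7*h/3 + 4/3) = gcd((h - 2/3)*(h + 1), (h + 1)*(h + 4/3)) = h + 1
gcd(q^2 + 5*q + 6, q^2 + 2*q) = q + 2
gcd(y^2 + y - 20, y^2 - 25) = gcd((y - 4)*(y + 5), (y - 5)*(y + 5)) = y + 5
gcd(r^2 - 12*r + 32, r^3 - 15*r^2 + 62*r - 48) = r - 8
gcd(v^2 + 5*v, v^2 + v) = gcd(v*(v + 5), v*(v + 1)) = v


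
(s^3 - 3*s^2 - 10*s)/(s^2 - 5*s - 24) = s*(-s^2 + 3*s + 10)/(-s^2 + 5*s + 24)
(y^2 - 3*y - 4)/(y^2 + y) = (y - 4)/y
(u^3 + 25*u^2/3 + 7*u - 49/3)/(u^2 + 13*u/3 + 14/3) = (u^2 + 6*u - 7)/(u + 2)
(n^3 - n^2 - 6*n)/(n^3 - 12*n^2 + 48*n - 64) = n*(n^2 - n - 6)/(n^3 - 12*n^2 + 48*n - 64)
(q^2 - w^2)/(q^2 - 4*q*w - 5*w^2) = (q - w)/(q - 5*w)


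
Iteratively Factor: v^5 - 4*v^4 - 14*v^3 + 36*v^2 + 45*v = (v + 1)*(v^4 - 5*v^3 - 9*v^2 + 45*v) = (v - 3)*(v + 1)*(v^3 - 2*v^2 - 15*v) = (v - 3)*(v + 1)*(v + 3)*(v^2 - 5*v) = v*(v - 3)*(v + 1)*(v + 3)*(v - 5)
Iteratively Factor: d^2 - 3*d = (d - 3)*(d)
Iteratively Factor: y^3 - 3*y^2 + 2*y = (y - 1)*(y^2 - 2*y) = y*(y - 1)*(y - 2)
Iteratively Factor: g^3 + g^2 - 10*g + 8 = (g + 4)*(g^2 - 3*g + 2) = (g - 1)*(g + 4)*(g - 2)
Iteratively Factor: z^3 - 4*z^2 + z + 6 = (z + 1)*(z^2 - 5*z + 6) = (z - 3)*(z + 1)*(z - 2)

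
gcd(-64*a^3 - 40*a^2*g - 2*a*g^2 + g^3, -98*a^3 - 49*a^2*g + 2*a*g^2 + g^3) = 2*a + g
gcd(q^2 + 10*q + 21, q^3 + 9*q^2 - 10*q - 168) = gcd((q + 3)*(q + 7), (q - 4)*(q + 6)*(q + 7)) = q + 7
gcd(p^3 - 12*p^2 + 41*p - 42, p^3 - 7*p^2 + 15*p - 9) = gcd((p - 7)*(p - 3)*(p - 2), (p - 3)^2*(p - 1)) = p - 3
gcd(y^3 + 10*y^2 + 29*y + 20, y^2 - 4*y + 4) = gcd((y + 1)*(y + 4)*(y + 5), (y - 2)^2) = 1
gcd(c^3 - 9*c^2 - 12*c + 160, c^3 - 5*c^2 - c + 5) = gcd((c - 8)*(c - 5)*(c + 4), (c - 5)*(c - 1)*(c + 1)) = c - 5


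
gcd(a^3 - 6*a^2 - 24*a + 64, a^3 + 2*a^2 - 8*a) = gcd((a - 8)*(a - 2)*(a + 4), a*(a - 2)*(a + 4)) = a^2 + 2*a - 8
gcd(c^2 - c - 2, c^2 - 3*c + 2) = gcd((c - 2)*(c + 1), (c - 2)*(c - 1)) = c - 2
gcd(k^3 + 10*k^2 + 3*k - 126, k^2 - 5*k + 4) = 1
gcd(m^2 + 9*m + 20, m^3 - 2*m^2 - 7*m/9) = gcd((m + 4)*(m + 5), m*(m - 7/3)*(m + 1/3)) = 1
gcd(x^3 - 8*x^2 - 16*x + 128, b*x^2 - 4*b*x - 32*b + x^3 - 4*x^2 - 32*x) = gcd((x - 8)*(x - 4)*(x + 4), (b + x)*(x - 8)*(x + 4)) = x^2 - 4*x - 32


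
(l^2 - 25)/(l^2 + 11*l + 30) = (l - 5)/(l + 6)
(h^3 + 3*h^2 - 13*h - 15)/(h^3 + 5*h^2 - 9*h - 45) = (h + 1)/(h + 3)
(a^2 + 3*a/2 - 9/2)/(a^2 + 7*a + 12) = (a - 3/2)/(a + 4)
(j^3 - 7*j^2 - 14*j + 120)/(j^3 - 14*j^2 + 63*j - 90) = (j + 4)/(j - 3)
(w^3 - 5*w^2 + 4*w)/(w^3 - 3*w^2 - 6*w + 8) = w/(w + 2)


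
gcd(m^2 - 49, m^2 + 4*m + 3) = 1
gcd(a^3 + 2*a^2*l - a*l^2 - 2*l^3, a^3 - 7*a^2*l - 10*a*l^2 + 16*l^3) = a^2 + a*l - 2*l^2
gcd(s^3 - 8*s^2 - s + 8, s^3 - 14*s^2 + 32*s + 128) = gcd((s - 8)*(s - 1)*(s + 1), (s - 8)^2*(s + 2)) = s - 8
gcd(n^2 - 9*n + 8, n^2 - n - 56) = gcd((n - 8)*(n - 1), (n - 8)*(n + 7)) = n - 8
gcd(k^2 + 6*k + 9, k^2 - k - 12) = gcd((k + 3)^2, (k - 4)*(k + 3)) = k + 3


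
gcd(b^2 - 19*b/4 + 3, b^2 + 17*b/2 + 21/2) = 1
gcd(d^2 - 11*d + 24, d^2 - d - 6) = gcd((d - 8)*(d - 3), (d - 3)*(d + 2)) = d - 3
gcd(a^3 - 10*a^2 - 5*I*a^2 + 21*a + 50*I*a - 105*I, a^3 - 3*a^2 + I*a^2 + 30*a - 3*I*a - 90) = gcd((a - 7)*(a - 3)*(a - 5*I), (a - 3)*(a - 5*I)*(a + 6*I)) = a^2 + a*(-3 - 5*I) + 15*I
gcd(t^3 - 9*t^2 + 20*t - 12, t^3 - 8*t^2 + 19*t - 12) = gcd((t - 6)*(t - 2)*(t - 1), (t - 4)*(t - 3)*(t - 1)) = t - 1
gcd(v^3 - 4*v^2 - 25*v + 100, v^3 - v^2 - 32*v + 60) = v - 5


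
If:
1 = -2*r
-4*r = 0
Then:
No Solution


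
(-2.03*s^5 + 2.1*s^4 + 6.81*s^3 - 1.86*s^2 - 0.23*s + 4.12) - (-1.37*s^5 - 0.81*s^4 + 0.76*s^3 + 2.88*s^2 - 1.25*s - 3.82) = -0.66*s^5 + 2.91*s^4 + 6.05*s^3 - 4.74*s^2 + 1.02*s + 7.94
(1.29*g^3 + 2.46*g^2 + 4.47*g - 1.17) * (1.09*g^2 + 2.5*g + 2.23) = 1.4061*g^5 + 5.9064*g^4 + 13.899*g^3 + 15.3855*g^2 + 7.0431*g - 2.6091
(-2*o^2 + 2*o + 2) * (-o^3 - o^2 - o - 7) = 2*o^5 - 2*o^3 + 10*o^2 - 16*o - 14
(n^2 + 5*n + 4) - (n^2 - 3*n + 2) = 8*n + 2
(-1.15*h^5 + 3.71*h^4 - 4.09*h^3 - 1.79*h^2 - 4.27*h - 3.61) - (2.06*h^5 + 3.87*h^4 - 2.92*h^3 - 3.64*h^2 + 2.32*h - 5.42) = -3.21*h^5 - 0.16*h^4 - 1.17*h^3 + 1.85*h^2 - 6.59*h + 1.81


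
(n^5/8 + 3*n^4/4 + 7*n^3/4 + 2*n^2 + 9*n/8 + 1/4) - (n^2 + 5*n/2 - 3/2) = n^5/8 + 3*n^4/4 + 7*n^3/4 + n^2 - 11*n/8 + 7/4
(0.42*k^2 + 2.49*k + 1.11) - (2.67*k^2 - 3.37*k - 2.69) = -2.25*k^2 + 5.86*k + 3.8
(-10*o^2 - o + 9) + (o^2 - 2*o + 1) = -9*o^2 - 3*o + 10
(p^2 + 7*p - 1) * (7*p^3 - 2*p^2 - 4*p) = 7*p^5 + 47*p^4 - 25*p^3 - 26*p^2 + 4*p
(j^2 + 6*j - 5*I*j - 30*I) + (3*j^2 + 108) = 4*j^2 + 6*j - 5*I*j + 108 - 30*I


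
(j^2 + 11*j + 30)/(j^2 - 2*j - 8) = (j^2 + 11*j + 30)/(j^2 - 2*j - 8)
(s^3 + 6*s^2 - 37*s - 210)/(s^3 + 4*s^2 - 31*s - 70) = (s^2 - s - 30)/(s^2 - 3*s - 10)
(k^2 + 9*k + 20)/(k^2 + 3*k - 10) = (k + 4)/(k - 2)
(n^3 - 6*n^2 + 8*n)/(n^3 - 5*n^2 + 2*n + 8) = n/(n + 1)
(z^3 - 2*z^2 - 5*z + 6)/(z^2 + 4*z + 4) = (z^2 - 4*z + 3)/(z + 2)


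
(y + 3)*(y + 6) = y^2 + 9*y + 18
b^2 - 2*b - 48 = (b - 8)*(b + 6)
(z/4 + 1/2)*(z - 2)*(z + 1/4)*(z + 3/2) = z^4/4 + 7*z^3/16 - 29*z^2/32 - 7*z/4 - 3/8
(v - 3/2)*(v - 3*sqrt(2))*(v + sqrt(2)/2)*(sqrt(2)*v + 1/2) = sqrt(2)*v^4 - 9*v^3/2 - 3*sqrt(2)*v^3/2 - 17*sqrt(2)*v^2/4 + 27*v^2/4 - 3*v/2 + 51*sqrt(2)*v/8 + 9/4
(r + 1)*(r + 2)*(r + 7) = r^3 + 10*r^2 + 23*r + 14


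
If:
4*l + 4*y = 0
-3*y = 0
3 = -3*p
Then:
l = 0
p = -1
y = 0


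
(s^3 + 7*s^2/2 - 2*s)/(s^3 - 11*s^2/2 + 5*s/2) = (s + 4)/(s - 5)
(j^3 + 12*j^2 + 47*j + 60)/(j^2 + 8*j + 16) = (j^2 + 8*j + 15)/(j + 4)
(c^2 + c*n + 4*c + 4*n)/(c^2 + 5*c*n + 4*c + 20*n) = (c + n)/(c + 5*n)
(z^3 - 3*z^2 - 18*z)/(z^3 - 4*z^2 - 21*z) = (z - 6)/(z - 7)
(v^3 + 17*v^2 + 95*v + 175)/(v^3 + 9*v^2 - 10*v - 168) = (v^2 + 10*v + 25)/(v^2 + 2*v - 24)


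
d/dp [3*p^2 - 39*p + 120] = 6*p - 39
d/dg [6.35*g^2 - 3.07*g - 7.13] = 12.7*g - 3.07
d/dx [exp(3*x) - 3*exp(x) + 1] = 3*(exp(2*x) - 1)*exp(x)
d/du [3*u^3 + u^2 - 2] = u*(9*u + 2)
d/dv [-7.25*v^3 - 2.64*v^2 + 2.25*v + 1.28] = -21.75*v^2 - 5.28*v + 2.25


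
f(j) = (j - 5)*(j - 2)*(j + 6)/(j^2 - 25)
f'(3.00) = 1.11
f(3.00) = 1.12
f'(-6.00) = 8.00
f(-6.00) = 0.00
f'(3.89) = 1.09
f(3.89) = 2.10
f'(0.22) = 1.26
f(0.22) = -2.12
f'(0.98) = 1.20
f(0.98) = -1.19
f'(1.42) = 1.17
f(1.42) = -0.67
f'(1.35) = 1.17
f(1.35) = -0.75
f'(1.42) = 1.17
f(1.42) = -0.67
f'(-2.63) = 2.25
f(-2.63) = -6.58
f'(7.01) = 1.05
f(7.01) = 5.43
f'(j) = -2*j*(j - 5)*(j - 2)*(j + 6)/(j^2 - 25)^2 + (j - 5)*(j - 2)/(j^2 - 25) + (j - 5)*(j + 6)/(j^2 - 25) + (j - 2)*(j + 6)/(j^2 - 25) = (j^2 + 10*j + 32)/(j^2 + 10*j + 25)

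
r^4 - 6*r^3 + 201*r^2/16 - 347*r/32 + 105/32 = (r - 5/2)*(r - 7/4)*(r - 1)*(r - 3/4)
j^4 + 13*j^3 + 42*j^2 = j^2*(j + 6)*(j + 7)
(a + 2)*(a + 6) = a^2 + 8*a + 12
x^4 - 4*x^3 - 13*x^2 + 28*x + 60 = (x - 5)*(x - 3)*(x + 2)^2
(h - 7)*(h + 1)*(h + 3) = h^3 - 3*h^2 - 25*h - 21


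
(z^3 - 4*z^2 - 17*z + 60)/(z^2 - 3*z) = z - 1 - 20/z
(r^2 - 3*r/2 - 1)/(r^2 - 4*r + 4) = (r + 1/2)/(r - 2)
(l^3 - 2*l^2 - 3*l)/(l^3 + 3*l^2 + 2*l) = (l - 3)/(l + 2)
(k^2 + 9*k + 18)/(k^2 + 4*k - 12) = (k + 3)/(k - 2)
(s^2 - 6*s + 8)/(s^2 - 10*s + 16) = (s - 4)/(s - 8)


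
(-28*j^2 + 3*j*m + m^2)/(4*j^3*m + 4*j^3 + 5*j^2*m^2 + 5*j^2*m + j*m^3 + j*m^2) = (-28*j^2 + 3*j*m + m^2)/(j*(4*j^2*m + 4*j^2 + 5*j*m^2 + 5*j*m + m^3 + m^2))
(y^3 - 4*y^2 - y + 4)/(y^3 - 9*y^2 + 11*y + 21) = (y^2 - 5*y + 4)/(y^2 - 10*y + 21)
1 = 1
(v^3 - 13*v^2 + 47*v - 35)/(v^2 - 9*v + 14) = (v^2 - 6*v + 5)/(v - 2)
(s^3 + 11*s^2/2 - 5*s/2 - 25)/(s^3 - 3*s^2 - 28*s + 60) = (s + 5/2)/(s - 6)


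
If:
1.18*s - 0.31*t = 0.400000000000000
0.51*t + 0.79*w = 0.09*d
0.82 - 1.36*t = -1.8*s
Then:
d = 8.77777777777778*w + 9.1355241370526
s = 0.76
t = 1.61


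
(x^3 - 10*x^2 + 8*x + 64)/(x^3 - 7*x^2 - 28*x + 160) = (x + 2)/(x + 5)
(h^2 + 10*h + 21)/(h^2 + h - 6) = (h + 7)/(h - 2)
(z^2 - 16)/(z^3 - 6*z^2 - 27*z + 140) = (z + 4)/(z^2 - 2*z - 35)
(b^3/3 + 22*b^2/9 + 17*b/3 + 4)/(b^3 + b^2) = (3*b^3 + 22*b^2 + 51*b + 36)/(9*b^2*(b + 1))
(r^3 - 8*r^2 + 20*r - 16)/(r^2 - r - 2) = (r^2 - 6*r + 8)/(r + 1)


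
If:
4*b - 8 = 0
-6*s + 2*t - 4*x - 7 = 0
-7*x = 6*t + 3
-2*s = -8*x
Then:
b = 2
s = -96/91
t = -5/26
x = -24/91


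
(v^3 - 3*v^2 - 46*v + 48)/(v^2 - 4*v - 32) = (v^2 + 5*v - 6)/(v + 4)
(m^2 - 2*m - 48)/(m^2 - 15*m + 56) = (m + 6)/(m - 7)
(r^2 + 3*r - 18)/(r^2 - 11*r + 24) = (r + 6)/(r - 8)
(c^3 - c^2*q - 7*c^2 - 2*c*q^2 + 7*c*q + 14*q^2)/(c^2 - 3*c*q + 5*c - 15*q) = (c^3 - c^2*q - 7*c^2 - 2*c*q^2 + 7*c*q + 14*q^2)/(c^2 - 3*c*q + 5*c - 15*q)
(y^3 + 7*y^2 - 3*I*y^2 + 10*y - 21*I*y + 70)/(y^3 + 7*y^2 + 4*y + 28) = (y - 5*I)/(y - 2*I)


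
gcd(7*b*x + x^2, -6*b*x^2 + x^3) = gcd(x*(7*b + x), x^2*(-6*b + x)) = x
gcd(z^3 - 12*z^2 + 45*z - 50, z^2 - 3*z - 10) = z - 5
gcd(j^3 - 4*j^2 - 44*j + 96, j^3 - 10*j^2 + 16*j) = j^2 - 10*j + 16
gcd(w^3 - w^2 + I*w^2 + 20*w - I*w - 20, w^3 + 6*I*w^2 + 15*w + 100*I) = w^2 + I*w + 20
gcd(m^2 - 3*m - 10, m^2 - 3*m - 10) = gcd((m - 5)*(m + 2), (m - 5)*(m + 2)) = m^2 - 3*m - 10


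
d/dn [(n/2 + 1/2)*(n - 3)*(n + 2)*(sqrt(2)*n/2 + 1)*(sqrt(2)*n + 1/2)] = 5*n^4/2 + 5*sqrt(2)*n^3/2 - 39*n^2/4 - 35*sqrt(2)*n/4 - 6*n - 15*sqrt(2)/4 - 7/4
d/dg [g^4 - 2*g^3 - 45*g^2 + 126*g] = 4*g^3 - 6*g^2 - 90*g + 126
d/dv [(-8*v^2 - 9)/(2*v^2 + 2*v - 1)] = 2*(-8*v^2 + 26*v + 9)/(4*v^4 + 8*v^3 - 4*v + 1)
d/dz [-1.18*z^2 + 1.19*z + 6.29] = 1.19 - 2.36*z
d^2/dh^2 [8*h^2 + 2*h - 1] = 16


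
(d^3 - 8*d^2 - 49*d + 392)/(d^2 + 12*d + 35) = (d^2 - 15*d + 56)/(d + 5)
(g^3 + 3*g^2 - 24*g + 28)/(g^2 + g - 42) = (g^2 - 4*g + 4)/(g - 6)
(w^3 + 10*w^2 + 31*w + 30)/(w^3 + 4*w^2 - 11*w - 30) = (w + 3)/(w - 3)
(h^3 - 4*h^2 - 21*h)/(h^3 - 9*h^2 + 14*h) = (h + 3)/(h - 2)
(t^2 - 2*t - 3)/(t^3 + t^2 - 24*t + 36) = (t + 1)/(t^2 + 4*t - 12)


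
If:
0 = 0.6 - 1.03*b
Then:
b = 0.58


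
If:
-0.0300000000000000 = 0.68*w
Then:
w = -0.04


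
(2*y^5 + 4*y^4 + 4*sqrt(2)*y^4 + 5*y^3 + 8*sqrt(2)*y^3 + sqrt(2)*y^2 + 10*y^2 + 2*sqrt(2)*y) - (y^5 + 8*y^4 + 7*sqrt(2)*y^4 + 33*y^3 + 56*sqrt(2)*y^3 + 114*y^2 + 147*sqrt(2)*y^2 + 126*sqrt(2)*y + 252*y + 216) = y^5 - 3*sqrt(2)*y^4 - 4*y^4 - 48*sqrt(2)*y^3 - 28*y^3 - 146*sqrt(2)*y^2 - 104*y^2 - 252*y - 124*sqrt(2)*y - 216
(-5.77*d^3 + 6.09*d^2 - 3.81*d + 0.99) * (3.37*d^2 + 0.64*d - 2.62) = -19.4449*d^5 + 16.8305*d^4 + 6.1753*d^3 - 15.0579*d^2 + 10.6158*d - 2.5938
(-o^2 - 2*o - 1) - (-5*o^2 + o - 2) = 4*o^2 - 3*o + 1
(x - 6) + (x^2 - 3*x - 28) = x^2 - 2*x - 34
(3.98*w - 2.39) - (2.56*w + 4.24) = 1.42*w - 6.63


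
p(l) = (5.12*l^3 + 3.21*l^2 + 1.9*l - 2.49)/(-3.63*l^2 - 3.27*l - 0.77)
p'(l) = (7.26*l + 3.27)*(5.12*l^3 + 3.21*l^2 + 1.9*l - 2.49)/(-3.63*l^2 - 3.27*l - 0.77)^2 + (15.36*l^2 + 6.42*l + 1.9)/(-3.63*l^2 - 3.27*l - 0.77)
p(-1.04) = 5.21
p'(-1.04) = 8.09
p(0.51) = 0.00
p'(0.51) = -2.72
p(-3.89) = 6.11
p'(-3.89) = -1.32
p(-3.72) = 5.89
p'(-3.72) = -1.31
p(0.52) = -0.02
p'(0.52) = -2.67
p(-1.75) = 3.80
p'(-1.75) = -0.30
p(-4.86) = 7.42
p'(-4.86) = -1.36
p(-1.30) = 4.06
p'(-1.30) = 2.09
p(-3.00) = 4.97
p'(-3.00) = -1.22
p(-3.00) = 4.97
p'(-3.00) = -1.22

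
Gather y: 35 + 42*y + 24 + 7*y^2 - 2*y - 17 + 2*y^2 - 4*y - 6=9*y^2 + 36*y + 36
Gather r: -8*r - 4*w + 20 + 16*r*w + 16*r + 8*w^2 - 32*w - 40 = r*(16*w + 8) + 8*w^2 - 36*w - 20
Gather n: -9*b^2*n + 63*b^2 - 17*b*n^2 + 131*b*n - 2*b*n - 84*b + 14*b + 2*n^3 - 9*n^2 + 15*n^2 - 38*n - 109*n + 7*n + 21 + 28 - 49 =63*b^2 - 70*b + 2*n^3 + n^2*(6 - 17*b) + n*(-9*b^2 + 129*b - 140)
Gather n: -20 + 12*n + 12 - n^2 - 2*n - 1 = -n^2 + 10*n - 9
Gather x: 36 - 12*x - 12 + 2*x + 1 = 25 - 10*x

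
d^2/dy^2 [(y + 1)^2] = 2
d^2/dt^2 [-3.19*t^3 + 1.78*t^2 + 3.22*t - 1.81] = 3.56 - 19.14*t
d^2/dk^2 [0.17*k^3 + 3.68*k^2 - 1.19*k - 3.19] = 1.02*k + 7.36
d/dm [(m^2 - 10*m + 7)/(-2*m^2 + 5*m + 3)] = (-15*m^2 + 34*m - 65)/(4*m^4 - 20*m^3 + 13*m^2 + 30*m + 9)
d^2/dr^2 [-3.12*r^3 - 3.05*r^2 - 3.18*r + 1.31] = -18.72*r - 6.1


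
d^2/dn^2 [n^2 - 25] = 2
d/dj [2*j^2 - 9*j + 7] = 4*j - 9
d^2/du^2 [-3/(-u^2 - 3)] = 18*(u^2 - 1)/(u^2 + 3)^3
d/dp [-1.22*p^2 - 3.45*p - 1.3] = -2.44*p - 3.45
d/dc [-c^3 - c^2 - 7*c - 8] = -3*c^2 - 2*c - 7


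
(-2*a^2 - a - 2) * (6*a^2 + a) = -12*a^4 - 8*a^3 - 13*a^2 - 2*a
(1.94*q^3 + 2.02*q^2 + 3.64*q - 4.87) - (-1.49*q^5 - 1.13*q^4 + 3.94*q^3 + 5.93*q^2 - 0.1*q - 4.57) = 1.49*q^5 + 1.13*q^4 - 2.0*q^3 - 3.91*q^2 + 3.74*q - 0.3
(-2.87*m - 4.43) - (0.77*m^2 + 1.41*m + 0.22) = -0.77*m^2 - 4.28*m - 4.65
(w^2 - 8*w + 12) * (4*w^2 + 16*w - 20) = 4*w^4 - 16*w^3 - 100*w^2 + 352*w - 240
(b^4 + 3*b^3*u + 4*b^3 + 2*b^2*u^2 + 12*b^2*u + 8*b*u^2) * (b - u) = b^5 + 2*b^4*u + 4*b^4 - b^3*u^2 + 8*b^3*u - 2*b^2*u^3 - 4*b^2*u^2 - 8*b*u^3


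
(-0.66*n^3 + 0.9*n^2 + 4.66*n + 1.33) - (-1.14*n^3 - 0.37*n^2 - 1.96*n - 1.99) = 0.48*n^3 + 1.27*n^2 + 6.62*n + 3.32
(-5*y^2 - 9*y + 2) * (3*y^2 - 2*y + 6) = -15*y^4 - 17*y^3 - 6*y^2 - 58*y + 12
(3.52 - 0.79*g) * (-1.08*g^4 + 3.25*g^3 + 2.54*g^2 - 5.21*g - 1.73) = 0.8532*g^5 - 6.3691*g^4 + 9.4334*g^3 + 13.0567*g^2 - 16.9725*g - 6.0896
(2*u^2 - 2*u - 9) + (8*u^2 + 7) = 10*u^2 - 2*u - 2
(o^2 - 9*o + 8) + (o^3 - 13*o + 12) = o^3 + o^2 - 22*o + 20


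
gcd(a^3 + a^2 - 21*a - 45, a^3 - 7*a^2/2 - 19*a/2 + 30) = a + 3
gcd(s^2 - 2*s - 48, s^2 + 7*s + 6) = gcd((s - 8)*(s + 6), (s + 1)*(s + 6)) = s + 6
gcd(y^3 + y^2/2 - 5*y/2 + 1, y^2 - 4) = y + 2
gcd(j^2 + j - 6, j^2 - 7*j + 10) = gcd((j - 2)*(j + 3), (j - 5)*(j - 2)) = j - 2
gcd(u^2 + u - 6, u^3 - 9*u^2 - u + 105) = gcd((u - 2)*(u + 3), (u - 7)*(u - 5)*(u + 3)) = u + 3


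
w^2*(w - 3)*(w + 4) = w^4 + w^3 - 12*w^2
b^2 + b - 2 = (b - 1)*(b + 2)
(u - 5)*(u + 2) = u^2 - 3*u - 10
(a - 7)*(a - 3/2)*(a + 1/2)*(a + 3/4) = a^4 - 29*a^3/4 + a^2/4 + 159*a/16 + 63/16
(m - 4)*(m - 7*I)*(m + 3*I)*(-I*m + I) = -I*m^4 - 4*m^3 + 5*I*m^3 + 20*m^2 - 25*I*m^2 - 16*m + 105*I*m - 84*I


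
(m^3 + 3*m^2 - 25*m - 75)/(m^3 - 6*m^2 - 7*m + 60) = (m + 5)/(m - 4)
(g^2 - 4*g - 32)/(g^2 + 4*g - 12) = (g^2 - 4*g - 32)/(g^2 + 4*g - 12)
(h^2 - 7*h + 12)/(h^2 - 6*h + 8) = (h - 3)/(h - 2)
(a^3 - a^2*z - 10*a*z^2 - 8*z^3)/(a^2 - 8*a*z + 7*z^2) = (a^3 - a^2*z - 10*a*z^2 - 8*z^3)/(a^2 - 8*a*z + 7*z^2)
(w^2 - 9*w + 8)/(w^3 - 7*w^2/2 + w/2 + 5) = 2*(w^2 - 9*w + 8)/(2*w^3 - 7*w^2 + w + 10)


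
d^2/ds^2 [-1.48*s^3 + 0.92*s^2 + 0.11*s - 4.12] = 1.84 - 8.88*s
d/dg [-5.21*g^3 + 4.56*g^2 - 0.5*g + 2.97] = -15.63*g^2 + 9.12*g - 0.5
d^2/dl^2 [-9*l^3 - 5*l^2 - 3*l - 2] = -54*l - 10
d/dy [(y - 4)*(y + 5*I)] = 2*y - 4 + 5*I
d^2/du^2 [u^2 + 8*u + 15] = 2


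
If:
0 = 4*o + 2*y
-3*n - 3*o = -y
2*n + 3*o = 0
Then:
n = 0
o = 0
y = 0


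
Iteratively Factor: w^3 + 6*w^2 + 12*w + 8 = (w + 2)*(w^2 + 4*w + 4) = (w + 2)^2*(w + 2)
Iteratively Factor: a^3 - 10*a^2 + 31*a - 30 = (a - 3)*(a^2 - 7*a + 10) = (a - 3)*(a - 2)*(a - 5)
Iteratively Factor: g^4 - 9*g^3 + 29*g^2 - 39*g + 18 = (g - 2)*(g^3 - 7*g^2 + 15*g - 9) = (g - 3)*(g - 2)*(g^2 - 4*g + 3) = (g - 3)^2*(g - 2)*(g - 1)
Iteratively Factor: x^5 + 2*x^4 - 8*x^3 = (x)*(x^4 + 2*x^3 - 8*x^2) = x^2*(x^3 + 2*x^2 - 8*x) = x^2*(x + 4)*(x^2 - 2*x) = x^2*(x - 2)*(x + 4)*(x)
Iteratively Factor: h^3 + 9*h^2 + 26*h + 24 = (h + 3)*(h^2 + 6*h + 8) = (h + 3)*(h + 4)*(h + 2)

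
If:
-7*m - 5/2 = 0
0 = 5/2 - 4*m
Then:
No Solution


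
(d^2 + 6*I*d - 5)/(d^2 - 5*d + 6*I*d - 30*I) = (d^2 + 6*I*d - 5)/(d^2 + d*(-5 + 6*I) - 30*I)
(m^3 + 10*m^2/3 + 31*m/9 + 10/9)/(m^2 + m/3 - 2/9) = (3*m^2 + 8*m + 5)/(3*m - 1)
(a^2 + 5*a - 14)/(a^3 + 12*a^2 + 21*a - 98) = 1/(a + 7)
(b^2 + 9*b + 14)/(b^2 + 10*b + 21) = (b + 2)/(b + 3)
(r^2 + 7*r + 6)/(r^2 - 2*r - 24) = (r^2 + 7*r + 6)/(r^2 - 2*r - 24)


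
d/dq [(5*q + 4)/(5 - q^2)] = (5*q^2 + 8*q + 25)/(q^4 - 10*q^2 + 25)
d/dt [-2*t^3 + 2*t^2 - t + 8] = -6*t^2 + 4*t - 1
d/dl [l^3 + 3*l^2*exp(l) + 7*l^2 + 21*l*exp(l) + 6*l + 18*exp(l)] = 3*l^2*exp(l) + 3*l^2 + 27*l*exp(l) + 14*l + 39*exp(l) + 6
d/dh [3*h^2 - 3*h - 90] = 6*h - 3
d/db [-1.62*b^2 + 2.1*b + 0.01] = 2.1 - 3.24*b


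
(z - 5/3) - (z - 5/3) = 0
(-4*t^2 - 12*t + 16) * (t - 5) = -4*t^3 + 8*t^2 + 76*t - 80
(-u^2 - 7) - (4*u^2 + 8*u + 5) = -5*u^2 - 8*u - 12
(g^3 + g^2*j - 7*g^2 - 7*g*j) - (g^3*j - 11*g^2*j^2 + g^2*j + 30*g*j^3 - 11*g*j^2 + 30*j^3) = -g^3*j + g^3 + 11*g^2*j^2 - 7*g^2 - 30*g*j^3 + 11*g*j^2 - 7*g*j - 30*j^3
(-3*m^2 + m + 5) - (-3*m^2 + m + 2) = 3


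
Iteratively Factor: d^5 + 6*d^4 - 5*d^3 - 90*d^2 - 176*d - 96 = (d - 4)*(d^4 + 10*d^3 + 35*d^2 + 50*d + 24) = (d - 4)*(d + 3)*(d^3 + 7*d^2 + 14*d + 8) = (d - 4)*(d + 2)*(d + 3)*(d^2 + 5*d + 4) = (d - 4)*(d + 1)*(d + 2)*(d + 3)*(d + 4)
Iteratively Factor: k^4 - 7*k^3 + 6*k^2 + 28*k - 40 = (k - 2)*(k^3 - 5*k^2 - 4*k + 20) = (k - 2)*(k + 2)*(k^2 - 7*k + 10) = (k - 2)^2*(k + 2)*(k - 5)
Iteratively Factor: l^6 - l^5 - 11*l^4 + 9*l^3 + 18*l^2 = (l - 2)*(l^5 + l^4 - 9*l^3 - 9*l^2) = l*(l - 2)*(l^4 + l^3 - 9*l^2 - 9*l) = l^2*(l - 2)*(l^3 + l^2 - 9*l - 9) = l^2*(l - 2)*(l + 1)*(l^2 - 9) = l^2*(l - 3)*(l - 2)*(l + 1)*(l + 3)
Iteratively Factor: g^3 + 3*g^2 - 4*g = (g - 1)*(g^2 + 4*g) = (g - 1)*(g + 4)*(g)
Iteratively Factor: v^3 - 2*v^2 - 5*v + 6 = (v - 1)*(v^2 - v - 6) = (v - 1)*(v + 2)*(v - 3)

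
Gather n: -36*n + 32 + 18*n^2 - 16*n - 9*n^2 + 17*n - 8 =9*n^2 - 35*n + 24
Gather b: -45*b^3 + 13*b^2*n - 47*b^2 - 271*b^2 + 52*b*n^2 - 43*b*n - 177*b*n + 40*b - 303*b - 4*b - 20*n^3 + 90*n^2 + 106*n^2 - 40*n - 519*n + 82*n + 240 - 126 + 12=-45*b^3 + b^2*(13*n - 318) + b*(52*n^2 - 220*n - 267) - 20*n^3 + 196*n^2 - 477*n + 126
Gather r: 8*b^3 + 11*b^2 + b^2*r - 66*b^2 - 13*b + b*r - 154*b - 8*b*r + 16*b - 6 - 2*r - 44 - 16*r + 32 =8*b^3 - 55*b^2 - 151*b + r*(b^2 - 7*b - 18) - 18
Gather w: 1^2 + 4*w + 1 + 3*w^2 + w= 3*w^2 + 5*w + 2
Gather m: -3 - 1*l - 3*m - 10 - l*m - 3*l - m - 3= -4*l + m*(-l - 4) - 16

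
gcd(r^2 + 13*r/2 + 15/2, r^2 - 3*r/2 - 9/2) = r + 3/2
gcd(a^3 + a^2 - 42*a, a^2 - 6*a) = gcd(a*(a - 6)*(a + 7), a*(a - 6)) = a^2 - 6*a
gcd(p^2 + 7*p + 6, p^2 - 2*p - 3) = p + 1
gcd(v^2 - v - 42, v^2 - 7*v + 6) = 1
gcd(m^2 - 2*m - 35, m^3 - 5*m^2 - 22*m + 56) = m - 7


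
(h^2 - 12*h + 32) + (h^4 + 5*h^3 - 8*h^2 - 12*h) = h^4 + 5*h^3 - 7*h^2 - 24*h + 32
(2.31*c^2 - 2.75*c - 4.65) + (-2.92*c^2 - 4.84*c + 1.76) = -0.61*c^2 - 7.59*c - 2.89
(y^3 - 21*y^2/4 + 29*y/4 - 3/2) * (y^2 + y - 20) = y^5 - 17*y^4/4 - 18*y^3 + 443*y^2/4 - 293*y/2 + 30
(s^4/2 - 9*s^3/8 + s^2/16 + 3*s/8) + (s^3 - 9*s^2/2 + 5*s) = s^4/2 - s^3/8 - 71*s^2/16 + 43*s/8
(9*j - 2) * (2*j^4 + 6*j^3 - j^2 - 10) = 18*j^5 + 50*j^4 - 21*j^3 + 2*j^2 - 90*j + 20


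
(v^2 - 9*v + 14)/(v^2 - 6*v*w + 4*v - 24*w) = (v^2 - 9*v + 14)/(v^2 - 6*v*w + 4*v - 24*w)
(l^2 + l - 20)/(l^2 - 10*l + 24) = (l + 5)/(l - 6)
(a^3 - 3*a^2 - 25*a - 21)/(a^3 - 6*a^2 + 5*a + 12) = (a^2 - 4*a - 21)/(a^2 - 7*a + 12)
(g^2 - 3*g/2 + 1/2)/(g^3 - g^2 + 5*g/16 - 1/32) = 16*(g - 1)/(16*g^2 - 8*g + 1)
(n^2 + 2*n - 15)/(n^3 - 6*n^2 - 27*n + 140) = (n - 3)/(n^2 - 11*n + 28)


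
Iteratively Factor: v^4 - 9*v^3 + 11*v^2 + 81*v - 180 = (v - 5)*(v^3 - 4*v^2 - 9*v + 36) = (v - 5)*(v - 3)*(v^2 - v - 12) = (v - 5)*(v - 4)*(v - 3)*(v + 3)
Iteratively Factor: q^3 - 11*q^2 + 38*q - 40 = (q - 5)*(q^2 - 6*q + 8) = (q - 5)*(q - 2)*(q - 4)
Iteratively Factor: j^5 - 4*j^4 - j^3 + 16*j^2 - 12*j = (j + 2)*(j^4 - 6*j^3 + 11*j^2 - 6*j) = j*(j + 2)*(j^3 - 6*j^2 + 11*j - 6) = j*(j - 2)*(j + 2)*(j^2 - 4*j + 3) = j*(j - 3)*(j - 2)*(j + 2)*(j - 1)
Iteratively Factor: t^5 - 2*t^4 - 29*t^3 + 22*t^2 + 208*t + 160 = (t - 5)*(t^4 + 3*t^3 - 14*t^2 - 48*t - 32) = (t - 5)*(t + 4)*(t^3 - t^2 - 10*t - 8) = (t - 5)*(t - 4)*(t + 4)*(t^2 + 3*t + 2) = (t - 5)*(t - 4)*(t + 2)*(t + 4)*(t + 1)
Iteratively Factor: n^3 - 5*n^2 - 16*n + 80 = (n - 5)*(n^2 - 16) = (n - 5)*(n + 4)*(n - 4)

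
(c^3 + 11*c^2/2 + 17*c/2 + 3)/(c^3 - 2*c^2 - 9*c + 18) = (c^2 + 5*c/2 + 1)/(c^2 - 5*c + 6)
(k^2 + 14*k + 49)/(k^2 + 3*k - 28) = (k + 7)/(k - 4)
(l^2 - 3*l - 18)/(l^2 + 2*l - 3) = (l - 6)/(l - 1)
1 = 1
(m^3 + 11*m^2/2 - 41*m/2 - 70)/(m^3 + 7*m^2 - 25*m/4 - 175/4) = 2*(m - 4)/(2*m - 5)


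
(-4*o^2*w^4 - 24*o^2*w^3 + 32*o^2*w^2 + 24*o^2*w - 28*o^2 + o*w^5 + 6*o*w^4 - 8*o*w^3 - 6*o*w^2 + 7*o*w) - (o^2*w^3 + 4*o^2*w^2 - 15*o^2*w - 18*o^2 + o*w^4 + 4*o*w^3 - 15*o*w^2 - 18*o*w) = -4*o^2*w^4 - 25*o^2*w^3 + 28*o^2*w^2 + 39*o^2*w - 10*o^2 + o*w^5 + 5*o*w^4 - 12*o*w^3 + 9*o*w^2 + 25*o*w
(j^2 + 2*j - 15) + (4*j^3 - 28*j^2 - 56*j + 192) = 4*j^3 - 27*j^2 - 54*j + 177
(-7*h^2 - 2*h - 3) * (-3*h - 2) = 21*h^3 + 20*h^2 + 13*h + 6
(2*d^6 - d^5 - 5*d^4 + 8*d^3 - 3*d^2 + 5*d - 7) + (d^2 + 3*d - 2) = 2*d^6 - d^5 - 5*d^4 + 8*d^3 - 2*d^2 + 8*d - 9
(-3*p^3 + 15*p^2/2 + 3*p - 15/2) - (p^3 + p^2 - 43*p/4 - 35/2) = -4*p^3 + 13*p^2/2 + 55*p/4 + 10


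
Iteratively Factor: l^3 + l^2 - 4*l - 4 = (l + 1)*(l^2 - 4) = (l - 2)*(l + 1)*(l + 2)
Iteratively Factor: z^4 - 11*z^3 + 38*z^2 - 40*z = (z - 5)*(z^3 - 6*z^2 + 8*z) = z*(z - 5)*(z^2 - 6*z + 8) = z*(z - 5)*(z - 4)*(z - 2)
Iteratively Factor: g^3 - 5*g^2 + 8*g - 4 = (g - 2)*(g^2 - 3*g + 2) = (g - 2)^2*(g - 1)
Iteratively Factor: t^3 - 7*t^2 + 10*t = (t - 5)*(t^2 - 2*t) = t*(t - 5)*(t - 2)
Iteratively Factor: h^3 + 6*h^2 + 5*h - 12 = (h + 4)*(h^2 + 2*h - 3) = (h + 3)*(h + 4)*(h - 1)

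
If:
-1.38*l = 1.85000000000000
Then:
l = -1.34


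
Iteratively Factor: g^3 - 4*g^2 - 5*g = (g - 5)*(g^2 + g) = g*(g - 5)*(g + 1)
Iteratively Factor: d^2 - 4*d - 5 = (d - 5)*(d + 1)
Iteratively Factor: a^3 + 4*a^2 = (a)*(a^2 + 4*a) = a^2*(a + 4)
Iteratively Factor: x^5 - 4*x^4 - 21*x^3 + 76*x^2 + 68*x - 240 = (x - 5)*(x^4 + x^3 - 16*x^2 - 4*x + 48) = (x - 5)*(x + 4)*(x^3 - 3*x^2 - 4*x + 12) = (x - 5)*(x - 3)*(x + 4)*(x^2 - 4) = (x - 5)*(x - 3)*(x - 2)*(x + 4)*(x + 2)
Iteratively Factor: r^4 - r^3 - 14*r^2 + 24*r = (r - 2)*(r^3 + r^2 - 12*r) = r*(r - 2)*(r^2 + r - 12) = r*(r - 2)*(r + 4)*(r - 3)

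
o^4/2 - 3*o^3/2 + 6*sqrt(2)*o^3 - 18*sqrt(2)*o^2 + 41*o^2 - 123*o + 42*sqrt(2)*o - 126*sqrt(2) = (o/2 + sqrt(2))*(o - 3)*(o + 3*sqrt(2))*(o + 7*sqrt(2))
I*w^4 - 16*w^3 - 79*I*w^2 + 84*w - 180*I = (w + 5*I)*(w + 6*I)^2*(I*w + 1)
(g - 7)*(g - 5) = g^2 - 12*g + 35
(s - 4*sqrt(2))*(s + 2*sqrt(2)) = s^2 - 2*sqrt(2)*s - 16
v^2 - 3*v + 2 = (v - 2)*(v - 1)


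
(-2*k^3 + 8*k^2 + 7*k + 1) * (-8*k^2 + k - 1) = 16*k^5 - 66*k^4 - 46*k^3 - 9*k^2 - 6*k - 1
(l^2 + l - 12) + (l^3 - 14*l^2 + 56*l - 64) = l^3 - 13*l^2 + 57*l - 76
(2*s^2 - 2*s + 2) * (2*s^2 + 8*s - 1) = 4*s^4 + 12*s^3 - 14*s^2 + 18*s - 2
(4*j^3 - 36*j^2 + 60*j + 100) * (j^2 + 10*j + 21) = 4*j^5 + 4*j^4 - 216*j^3 - 56*j^2 + 2260*j + 2100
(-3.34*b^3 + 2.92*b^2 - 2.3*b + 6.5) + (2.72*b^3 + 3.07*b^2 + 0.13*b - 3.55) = -0.62*b^3 + 5.99*b^2 - 2.17*b + 2.95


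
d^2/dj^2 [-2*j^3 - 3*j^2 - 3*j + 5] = -12*j - 6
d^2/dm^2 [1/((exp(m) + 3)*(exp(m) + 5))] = 4*(exp(3*m) + 6*exp(2*m) + exp(m) - 30)*exp(m)/(exp(6*m) + 24*exp(5*m) + 237*exp(4*m) + 1232*exp(3*m) + 3555*exp(2*m) + 5400*exp(m) + 3375)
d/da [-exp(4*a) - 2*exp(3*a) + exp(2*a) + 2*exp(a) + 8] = 2*(-2*exp(3*a) - 3*exp(2*a) + exp(a) + 1)*exp(a)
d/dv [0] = 0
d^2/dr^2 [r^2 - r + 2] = 2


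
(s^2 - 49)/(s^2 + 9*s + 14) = (s - 7)/(s + 2)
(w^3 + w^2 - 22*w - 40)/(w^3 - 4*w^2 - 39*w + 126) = (w^3 + w^2 - 22*w - 40)/(w^3 - 4*w^2 - 39*w + 126)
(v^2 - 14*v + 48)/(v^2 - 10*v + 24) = (v - 8)/(v - 4)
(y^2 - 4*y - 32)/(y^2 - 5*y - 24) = (y + 4)/(y + 3)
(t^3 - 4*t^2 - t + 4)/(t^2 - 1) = t - 4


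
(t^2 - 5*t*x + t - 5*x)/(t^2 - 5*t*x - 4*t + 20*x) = (t + 1)/(t - 4)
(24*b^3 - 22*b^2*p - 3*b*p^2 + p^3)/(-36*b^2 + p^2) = (-4*b^2 + 3*b*p + p^2)/(6*b + p)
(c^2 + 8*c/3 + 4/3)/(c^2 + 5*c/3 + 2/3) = (c + 2)/(c + 1)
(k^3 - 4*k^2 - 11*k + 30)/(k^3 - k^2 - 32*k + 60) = (k + 3)/(k + 6)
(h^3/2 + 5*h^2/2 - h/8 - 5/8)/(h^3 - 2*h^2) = (4*h^3 + 20*h^2 - h - 5)/(8*h^2*(h - 2))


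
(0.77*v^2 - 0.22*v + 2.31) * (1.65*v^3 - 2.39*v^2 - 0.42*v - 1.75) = 1.2705*v^5 - 2.2033*v^4 + 4.0139*v^3 - 6.776*v^2 - 0.5852*v - 4.0425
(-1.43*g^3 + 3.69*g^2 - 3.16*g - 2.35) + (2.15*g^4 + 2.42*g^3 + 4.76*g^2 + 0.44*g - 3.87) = 2.15*g^4 + 0.99*g^3 + 8.45*g^2 - 2.72*g - 6.22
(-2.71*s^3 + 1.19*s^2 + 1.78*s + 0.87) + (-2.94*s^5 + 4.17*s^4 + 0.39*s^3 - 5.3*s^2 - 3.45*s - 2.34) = -2.94*s^5 + 4.17*s^4 - 2.32*s^3 - 4.11*s^2 - 1.67*s - 1.47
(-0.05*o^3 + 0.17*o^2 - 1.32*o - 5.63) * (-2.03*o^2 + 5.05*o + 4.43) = 0.1015*o^5 - 0.5976*o^4 + 3.3166*o^3 + 5.516*o^2 - 34.2791*o - 24.9409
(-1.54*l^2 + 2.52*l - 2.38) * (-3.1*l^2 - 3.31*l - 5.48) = 4.774*l^4 - 2.7146*l^3 + 7.476*l^2 - 5.9318*l + 13.0424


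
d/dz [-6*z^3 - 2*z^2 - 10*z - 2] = -18*z^2 - 4*z - 10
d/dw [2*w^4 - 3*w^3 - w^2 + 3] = w*(8*w^2 - 9*w - 2)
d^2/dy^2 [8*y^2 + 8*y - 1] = 16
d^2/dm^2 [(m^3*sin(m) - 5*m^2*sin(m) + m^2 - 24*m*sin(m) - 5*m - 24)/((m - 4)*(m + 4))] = (-m^7*sin(m) + 5*m^6*sin(m) + 2*m^6*cos(m) + 56*m^5*sin(m) - 160*m^4*sin(m) - 80*m^4*cos(m) - 1040*m^3*sin(m) + 320*m^3*cos(m) - 10*m^3 + 800*m^2*sin(m) + 1536*m^2*cos(m) - 48*m^2 + 5376*m*sin(m) - 5120*m*cos(m) - 480*m - 2560*sin(m) - 12288*cos(m) - 256)/(m^6 - 48*m^4 + 768*m^2 - 4096)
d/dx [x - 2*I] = 1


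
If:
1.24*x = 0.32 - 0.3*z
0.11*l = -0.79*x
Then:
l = 1.7375366568915*z - 1.8533724340176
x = 0.258064516129032 - 0.241935483870968*z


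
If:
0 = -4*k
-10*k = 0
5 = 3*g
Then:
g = 5/3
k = 0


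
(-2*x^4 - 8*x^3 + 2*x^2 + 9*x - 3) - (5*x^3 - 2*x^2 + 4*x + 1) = -2*x^4 - 13*x^3 + 4*x^2 + 5*x - 4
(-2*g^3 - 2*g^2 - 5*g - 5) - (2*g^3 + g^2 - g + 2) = -4*g^3 - 3*g^2 - 4*g - 7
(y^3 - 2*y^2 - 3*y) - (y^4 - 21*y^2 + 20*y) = -y^4 + y^3 + 19*y^2 - 23*y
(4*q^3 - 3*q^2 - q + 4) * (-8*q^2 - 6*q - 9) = -32*q^5 - 10*q^3 + q^2 - 15*q - 36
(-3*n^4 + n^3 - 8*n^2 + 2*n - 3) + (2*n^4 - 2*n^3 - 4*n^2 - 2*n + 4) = -n^4 - n^3 - 12*n^2 + 1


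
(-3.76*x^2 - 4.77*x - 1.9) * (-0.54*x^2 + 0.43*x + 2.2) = 2.0304*x^4 + 0.959*x^3 - 9.2971*x^2 - 11.311*x - 4.18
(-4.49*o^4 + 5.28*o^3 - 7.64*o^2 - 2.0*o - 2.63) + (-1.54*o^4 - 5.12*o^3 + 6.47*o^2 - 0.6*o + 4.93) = -6.03*o^4 + 0.16*o^3 - 1.17*o^2 - 2.6*o + 2.3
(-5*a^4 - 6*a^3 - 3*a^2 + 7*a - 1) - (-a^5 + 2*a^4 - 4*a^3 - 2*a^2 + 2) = a^5 - 7*a^4 - 2*a^3 - a^2 + 7*a - 3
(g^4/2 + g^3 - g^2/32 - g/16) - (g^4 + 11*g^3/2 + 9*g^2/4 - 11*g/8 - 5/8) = -g^4/2 - 9*g^3/2 - 73*g^2/32 + 21*g/16 + 5/8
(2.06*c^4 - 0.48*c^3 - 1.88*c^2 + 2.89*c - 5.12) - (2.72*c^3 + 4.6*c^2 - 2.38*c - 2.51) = 2.06*c^4 - 3.2*c^3 - 6.48*c^2 + 5.27*c - 2.61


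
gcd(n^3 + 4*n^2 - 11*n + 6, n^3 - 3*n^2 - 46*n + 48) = n^2 + 5*n - 6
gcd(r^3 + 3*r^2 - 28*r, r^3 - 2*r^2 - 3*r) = r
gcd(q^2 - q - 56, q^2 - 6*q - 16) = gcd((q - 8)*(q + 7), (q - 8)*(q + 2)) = q - 8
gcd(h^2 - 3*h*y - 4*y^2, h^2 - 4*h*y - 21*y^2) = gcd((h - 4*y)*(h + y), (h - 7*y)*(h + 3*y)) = 1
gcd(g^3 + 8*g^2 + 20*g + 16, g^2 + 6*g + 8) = g^2 + 6*g + 8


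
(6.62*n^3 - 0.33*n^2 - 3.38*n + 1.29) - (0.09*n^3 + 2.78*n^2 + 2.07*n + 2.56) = 6.53*n^3 - 3.11*n^2 - 5.45*n - 1.27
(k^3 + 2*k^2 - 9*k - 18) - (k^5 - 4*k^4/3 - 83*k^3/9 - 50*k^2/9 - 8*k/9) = -k^5 + 4*k^4/3 + 92*k^3/9 + 68*k^2/9 - 73*k/9 - 18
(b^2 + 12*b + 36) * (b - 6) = b^3 + 6*b^2 - 36*b - 216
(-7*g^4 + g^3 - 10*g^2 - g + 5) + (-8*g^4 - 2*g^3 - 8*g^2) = -15*g^4 - g^3 - 18*g^2 - g + 5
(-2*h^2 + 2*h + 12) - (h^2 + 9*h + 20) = -3*h^2 - 7*h - 8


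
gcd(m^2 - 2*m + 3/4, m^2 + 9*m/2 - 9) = m - 3/2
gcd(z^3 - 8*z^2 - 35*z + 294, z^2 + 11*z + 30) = z + 6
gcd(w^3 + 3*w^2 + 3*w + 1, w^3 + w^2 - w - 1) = w^2 + 2*w + 1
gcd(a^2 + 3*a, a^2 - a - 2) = 1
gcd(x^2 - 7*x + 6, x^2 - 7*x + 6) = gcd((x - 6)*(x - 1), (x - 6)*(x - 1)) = x^2 - 7*x + 6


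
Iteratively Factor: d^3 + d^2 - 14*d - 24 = (d - 4)*(d^2 + 5*d + 6) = (d - 4)*(d + 2)*(d + 3)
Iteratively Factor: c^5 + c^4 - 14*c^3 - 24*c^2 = (c)*(c^4 + c^3 - 14*c^2 - 24*c) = c*(c + 3)*(c^3 - 2*c^2 - 8*c) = c*(c - 4)*(c + 3)*(c^2 + 2*c) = c^2*(c - 4)*(c + 3)*(c + 2)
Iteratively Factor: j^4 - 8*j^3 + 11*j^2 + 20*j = (j - 5)*(j^3 - 3*j^2 - 4*j) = (j - 5)*(j + 1)*(j^2 - 4*j) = (j - 5)*(j - 4)*(j + 1)*(j)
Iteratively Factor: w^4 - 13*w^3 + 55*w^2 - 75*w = (w - 5)*(w^3 - 8*w^2 + 15*w) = (w - 5)*(w - 3)*(w^2 - 5*w) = w*(w - 5)*(w - 3)*(w - 5)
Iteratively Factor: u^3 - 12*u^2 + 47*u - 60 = (u - 3)*(u^2 - 9*u + 20) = (u - 5)*(u - 3)*(u - 4)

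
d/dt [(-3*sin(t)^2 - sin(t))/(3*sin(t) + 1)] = -cos(t)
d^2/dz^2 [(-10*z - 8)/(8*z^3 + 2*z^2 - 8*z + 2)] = 2*(-4*(5*z + 4)*(6*z^2 + z - 2)^2 + (60*z^2 + 10*z + (5*z + 4)*(12*z + 1) - 20)*(4*z^3 + z^2 - 4*z + 1))/(4*z^3 + z^2 - 4*z + 1)^3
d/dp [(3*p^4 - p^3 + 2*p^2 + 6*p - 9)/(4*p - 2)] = (18*p^4 - 16*p^3 + 7*p^2 - 4*p + 12)/(2*(4*p^2 - 4*p + 1))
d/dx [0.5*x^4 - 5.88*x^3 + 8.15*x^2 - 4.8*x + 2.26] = 2.0*x^3 - 17.64*x^2 + 16.3*x - 4.8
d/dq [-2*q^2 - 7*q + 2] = -4*q - 7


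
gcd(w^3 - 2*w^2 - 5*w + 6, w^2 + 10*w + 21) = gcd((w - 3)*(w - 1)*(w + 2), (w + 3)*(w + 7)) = 1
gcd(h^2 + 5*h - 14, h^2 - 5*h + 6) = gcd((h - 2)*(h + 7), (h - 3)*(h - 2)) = h - 2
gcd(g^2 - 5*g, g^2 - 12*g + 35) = g - 5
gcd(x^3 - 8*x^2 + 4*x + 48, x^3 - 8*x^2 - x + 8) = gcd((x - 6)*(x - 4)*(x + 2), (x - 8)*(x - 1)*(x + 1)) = 1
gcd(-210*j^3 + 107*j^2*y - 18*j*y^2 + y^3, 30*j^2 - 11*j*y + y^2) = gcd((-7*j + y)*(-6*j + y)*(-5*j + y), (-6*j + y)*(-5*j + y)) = 30*j^2 - 11*j*y + y^2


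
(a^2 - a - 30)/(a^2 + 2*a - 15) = (a - 6)/(a - 3)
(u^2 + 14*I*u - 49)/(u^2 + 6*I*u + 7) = (u + 7*I)/(u - I)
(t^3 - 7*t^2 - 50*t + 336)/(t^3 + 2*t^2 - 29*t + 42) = (t^2 - 14*t + 48)/(t^2 - 5*t + 6)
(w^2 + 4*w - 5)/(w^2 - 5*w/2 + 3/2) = 2*(w + 5)/(2*w - 3)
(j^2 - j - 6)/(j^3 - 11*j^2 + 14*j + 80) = (j - 3)/(j^2 - 13*j + 40)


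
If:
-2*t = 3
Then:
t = -3/2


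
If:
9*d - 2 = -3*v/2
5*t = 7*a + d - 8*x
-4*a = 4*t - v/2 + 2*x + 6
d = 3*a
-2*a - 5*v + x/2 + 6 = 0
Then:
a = 8/11931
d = 8/3977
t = -7728/3977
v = 15764/11931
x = 14500/11931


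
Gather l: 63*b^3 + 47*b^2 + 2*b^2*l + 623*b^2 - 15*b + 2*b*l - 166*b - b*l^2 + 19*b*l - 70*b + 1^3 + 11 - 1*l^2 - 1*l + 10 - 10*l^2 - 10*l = 63*b^3 + 670*b^2 - 251*b + l^2*(-b - 11) + l*(2*b^2 + 21*b - 11) + 22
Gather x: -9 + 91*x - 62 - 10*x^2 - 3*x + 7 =-10*x^2 + 88*x - 64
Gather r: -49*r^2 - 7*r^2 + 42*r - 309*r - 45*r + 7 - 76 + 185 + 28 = -56*r^2 - 312*r + 144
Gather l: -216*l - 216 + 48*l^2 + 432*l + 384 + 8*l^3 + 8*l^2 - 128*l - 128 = 8*l^3 + 56*l^2 + 88*l + 40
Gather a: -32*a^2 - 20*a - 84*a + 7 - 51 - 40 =-32*a^2 - 104*a - 84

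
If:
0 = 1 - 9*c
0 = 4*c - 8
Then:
No Solution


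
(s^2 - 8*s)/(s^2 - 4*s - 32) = s/(s + 4)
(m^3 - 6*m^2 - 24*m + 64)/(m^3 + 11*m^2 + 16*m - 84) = (m^2 - 4*m - 32)/(m^2 + 13*m + 42)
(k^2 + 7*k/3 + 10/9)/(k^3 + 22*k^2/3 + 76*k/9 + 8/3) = (3*k + 5)/(3*k^2 + 20*k + 12)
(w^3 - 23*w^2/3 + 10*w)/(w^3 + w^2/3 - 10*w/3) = (w - 6)/(w + 2)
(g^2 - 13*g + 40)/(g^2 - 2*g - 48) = (g - 5)/(g + 6)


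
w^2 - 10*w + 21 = (w - 7)*(w - 3)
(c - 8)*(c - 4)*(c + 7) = c^3 - 5*c^2 - 52*c + 224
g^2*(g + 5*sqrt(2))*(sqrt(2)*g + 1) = sqrt(2)*g^4 + 11*g^3 + 5*sqrt(2)*g^2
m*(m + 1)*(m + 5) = m^3 + 6*m^2 + 5*m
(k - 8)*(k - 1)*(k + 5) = k^3 - 4*k^2 - 37*k + 40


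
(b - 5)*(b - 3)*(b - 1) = b^3 - 9*b^2 + 23*b - 15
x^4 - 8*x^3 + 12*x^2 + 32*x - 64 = (x - 4)^2*(x - 2)*(x + 2)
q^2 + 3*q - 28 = (q - 4)*(q + 7)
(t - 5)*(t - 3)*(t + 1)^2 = t^4 - 6*t^3 + 22*t + 15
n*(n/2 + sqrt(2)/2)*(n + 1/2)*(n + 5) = n^4/2 + sqrt(2)*n^3/2 + 11*n^3/4 + 5*n^2/4 + 11*sqrt(2)*n^2/4 + 5*sqrt(2)*n/4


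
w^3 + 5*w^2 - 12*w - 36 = (w - 3)*(w + 2)*(w + 6)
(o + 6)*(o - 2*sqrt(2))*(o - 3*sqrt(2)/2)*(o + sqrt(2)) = o^4 - 5*sqrt(2)*o^3/2 + 6*o^3 - 15*sqrt(2)*o^2 - o^2 - 6*o + 6*sqrt(2)*o + 36*sqrt(2)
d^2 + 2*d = d*(d + 2)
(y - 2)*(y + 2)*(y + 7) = y^3 + 7*y^2 - 4*y - 28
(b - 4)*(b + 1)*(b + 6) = b^3 + 3*b^2 - 22*b - 24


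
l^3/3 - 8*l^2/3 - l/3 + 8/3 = (l/3 + 1/3)*(l - 8)*(l - 1)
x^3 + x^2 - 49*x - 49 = (x - 7)*(x + 1)*(x + 7)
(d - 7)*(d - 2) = d^2 - 9*d + 14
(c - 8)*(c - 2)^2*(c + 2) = c^4 - 10*c^3 + 12*c^2 + 40*c - 64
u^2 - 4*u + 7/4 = (u - 7/2)*(u - 1/2)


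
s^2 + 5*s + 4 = (s + 1)*(s + 4)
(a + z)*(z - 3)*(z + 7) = a*z^2 + 4*a*z - 21*a + z^3 + 4*z^2 - 21*z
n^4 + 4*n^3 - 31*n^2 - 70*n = n*(n - 5)*(n + 2)*(n + 7)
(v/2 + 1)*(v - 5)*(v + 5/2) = v^3/2 - v^2/4 - 35*v/4 - 25/2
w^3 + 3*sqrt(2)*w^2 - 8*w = w*(w - sqrt(2))*(w + 4*sqrt(2))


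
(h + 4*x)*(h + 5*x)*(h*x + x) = h^3*x + 9*h^2*x^2 + h^2*x + 20*h*x^3 + 9*h*x^2 + 20*x^3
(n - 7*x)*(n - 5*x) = n^2 - 12*n*x + 35*x^2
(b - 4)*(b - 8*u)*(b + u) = b^3 - 7*b^2*u - 4*b^2 - 8*b*u^2 + 28*b*u + 32*u^2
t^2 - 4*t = t*(t - 4)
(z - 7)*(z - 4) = z^2 - 11*z + 28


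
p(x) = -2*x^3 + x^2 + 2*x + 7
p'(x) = -6*x^2 + 2*x + 2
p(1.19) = 7.43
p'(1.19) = -4.12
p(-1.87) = 19.84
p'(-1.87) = -22.72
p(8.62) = -1182.46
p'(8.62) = -426.59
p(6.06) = -389.25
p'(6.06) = -206.22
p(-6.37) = 551.79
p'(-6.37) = -254.20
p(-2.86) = 56.25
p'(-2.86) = -52.80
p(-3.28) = 81.77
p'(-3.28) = -69.11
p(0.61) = 8.14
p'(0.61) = 0.99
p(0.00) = 7.00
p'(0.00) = 2.00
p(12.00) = -3281.00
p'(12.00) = -838.00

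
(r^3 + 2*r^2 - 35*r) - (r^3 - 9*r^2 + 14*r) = 11*r^2 - 49*r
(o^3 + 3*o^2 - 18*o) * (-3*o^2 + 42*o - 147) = -3*o^5 + 33*o^4 + 33*o^3 - 1197*o^2 + 2646*o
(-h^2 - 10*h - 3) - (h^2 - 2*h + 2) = -2*h^2 - 8*h - 5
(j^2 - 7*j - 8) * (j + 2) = j^3 - 5*j^2 - 22*j - 16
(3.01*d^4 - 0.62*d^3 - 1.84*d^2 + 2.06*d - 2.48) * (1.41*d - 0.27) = 4.2441*d^5 - 1.6869*d^4 - 2.427*d^3 + 3.4014*d^2 - 4.053*d + 0.6696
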